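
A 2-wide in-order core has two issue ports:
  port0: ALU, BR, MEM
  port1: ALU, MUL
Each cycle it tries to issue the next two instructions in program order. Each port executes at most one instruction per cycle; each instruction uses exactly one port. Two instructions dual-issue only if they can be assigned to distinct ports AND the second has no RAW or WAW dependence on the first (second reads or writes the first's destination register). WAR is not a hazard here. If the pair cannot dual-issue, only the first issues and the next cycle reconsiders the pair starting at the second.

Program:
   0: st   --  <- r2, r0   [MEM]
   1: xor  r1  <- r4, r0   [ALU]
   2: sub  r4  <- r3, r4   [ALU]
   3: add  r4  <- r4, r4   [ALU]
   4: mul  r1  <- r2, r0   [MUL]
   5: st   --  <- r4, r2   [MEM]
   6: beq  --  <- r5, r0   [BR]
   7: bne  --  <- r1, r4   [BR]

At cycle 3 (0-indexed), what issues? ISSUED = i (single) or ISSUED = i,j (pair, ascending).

ISSUED = 5

0. st+xor @i0&i1  | 2-wide
1. sub @i2  | RAW+WAW r4
2. add+mul @i3&i4  | 2-wide
3. st @i5  | no-port MEM/BR
4. beq @i6  | no-port BR/BR
5. bne @i7  | tail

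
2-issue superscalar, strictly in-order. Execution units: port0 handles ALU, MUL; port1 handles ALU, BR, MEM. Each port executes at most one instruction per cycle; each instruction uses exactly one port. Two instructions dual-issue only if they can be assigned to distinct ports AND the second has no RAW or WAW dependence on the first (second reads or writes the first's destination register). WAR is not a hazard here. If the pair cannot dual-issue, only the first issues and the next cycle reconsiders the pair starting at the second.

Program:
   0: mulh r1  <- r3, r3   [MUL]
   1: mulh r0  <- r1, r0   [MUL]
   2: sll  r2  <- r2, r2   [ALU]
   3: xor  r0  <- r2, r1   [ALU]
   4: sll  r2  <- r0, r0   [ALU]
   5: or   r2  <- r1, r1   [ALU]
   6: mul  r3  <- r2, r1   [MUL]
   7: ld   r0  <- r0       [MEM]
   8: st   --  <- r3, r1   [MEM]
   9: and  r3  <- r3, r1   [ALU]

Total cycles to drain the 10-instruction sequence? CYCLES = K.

CYCLES = 7

0. mulh @i0  | no-port MUL/MUL
1. mulh/sll @i1,i2  | 2-wide
2. xor @i3  | RAW r0
3. sll @i4  | WAW r2
4. or @i5  | RAW r2
5. mul/ld @i6,i7  | 2-wide
6. st/and @i8,i9  | 2-wide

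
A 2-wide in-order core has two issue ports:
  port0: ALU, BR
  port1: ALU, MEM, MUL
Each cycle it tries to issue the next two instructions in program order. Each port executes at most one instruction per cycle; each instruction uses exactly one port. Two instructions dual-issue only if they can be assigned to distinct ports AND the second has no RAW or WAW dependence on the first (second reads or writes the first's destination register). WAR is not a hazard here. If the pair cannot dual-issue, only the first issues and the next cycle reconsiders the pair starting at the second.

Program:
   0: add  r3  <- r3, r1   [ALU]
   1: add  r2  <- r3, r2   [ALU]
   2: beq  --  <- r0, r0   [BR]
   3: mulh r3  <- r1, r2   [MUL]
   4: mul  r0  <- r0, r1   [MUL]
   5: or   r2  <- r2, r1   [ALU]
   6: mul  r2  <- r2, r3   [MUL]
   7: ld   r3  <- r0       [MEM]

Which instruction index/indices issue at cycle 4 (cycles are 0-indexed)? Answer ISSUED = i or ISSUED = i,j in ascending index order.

ISSUED = 6

  cy0 -> i0 (add.ALU) RAW r3
  cy1 -> i1&i2 (add.ALU/beq.BR) 2-wide
  cy2 -> i3 (mulh.MUL) no-port MUL/MUL
  cy3 -> i4&i5 (mul.MUL/or.ALU) 2-wide
  cy4 -> i6 (mul.MUL) no-port MUL/MEM
  cy5 -> i7 (ld.MEM) tail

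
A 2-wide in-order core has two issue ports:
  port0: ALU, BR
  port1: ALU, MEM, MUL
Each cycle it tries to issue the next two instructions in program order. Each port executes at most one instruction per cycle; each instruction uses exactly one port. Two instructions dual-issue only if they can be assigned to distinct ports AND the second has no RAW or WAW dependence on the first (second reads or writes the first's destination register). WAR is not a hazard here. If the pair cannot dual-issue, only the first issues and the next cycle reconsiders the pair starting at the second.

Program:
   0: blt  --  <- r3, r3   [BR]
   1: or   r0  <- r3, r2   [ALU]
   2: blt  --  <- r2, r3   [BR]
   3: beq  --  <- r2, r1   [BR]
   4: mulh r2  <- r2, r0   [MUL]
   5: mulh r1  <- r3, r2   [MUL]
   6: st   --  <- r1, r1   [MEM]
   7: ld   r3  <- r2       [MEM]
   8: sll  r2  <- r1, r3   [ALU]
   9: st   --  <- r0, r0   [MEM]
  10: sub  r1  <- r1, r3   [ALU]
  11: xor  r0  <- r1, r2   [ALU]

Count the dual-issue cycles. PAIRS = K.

PAIRS = 3

t=0 i0/i1:blt or ; 2-wide
t=1 i2:blt ; no-port BR/BR
t=2 i3/i4:beq mulh ; 2-wide
t=3 i5:mulh ; no-port MUL/MEM
t=4 i6:st ; no-port MEM/MEM
t=5 i7:ld ; RAW r3
t=6 i8/i9:sll st ; 2-wide
t=7 i10:sub ; RAW r1
t=8 i11:xor ; tail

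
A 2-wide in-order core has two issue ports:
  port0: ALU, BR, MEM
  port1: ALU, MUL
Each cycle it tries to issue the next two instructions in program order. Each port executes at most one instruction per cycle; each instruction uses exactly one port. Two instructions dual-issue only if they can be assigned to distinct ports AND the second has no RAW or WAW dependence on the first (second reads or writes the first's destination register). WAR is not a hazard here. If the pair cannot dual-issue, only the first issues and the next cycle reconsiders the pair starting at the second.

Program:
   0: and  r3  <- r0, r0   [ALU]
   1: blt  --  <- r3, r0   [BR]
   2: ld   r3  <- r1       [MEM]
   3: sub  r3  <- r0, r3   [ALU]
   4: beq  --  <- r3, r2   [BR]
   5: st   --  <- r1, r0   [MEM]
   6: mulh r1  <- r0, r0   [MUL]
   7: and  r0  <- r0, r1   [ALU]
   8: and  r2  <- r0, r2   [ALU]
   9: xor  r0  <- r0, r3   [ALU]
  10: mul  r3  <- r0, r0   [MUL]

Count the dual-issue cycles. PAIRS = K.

PAIRS = 2

c0: i0 and  RAW r3
c1: i1 blt  no-port BR/MEM
c2: i2 ld  RAW+WAW r3
c3: i3 sub  RAW r3
c4: i4 beq  no-port BR/MEM
c5: i5&i6 st+mulh  pair
c6: i7 and  RAW r0
c7: i8&i9 and+xor  pair
c8: i10 mul  tail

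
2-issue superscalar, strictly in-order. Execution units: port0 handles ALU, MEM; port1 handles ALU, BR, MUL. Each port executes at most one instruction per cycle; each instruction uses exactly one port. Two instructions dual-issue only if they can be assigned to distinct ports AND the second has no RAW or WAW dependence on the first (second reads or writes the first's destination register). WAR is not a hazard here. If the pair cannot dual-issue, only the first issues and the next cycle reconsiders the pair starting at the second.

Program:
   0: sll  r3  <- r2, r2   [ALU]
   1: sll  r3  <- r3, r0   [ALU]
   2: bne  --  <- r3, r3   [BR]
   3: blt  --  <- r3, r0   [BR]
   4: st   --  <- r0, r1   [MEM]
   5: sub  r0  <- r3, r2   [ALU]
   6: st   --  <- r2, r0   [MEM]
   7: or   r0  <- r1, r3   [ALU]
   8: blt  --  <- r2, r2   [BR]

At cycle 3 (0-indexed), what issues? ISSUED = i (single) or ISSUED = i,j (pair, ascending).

  cy0 -> i0 (sll) RAW+WAW r3
  cy1 -> i1 (sll) RAW r3
  cy2 -> i2 (bne) no-port BR/BR
  cy3 -> i3+i4 (blt st) pair
  cy4 -> i5 (sub) RAW r0
  cy5 -> i6+i7 (st or) pair
  cy6 -> i8 (blt) tail

ISSUED = 3,4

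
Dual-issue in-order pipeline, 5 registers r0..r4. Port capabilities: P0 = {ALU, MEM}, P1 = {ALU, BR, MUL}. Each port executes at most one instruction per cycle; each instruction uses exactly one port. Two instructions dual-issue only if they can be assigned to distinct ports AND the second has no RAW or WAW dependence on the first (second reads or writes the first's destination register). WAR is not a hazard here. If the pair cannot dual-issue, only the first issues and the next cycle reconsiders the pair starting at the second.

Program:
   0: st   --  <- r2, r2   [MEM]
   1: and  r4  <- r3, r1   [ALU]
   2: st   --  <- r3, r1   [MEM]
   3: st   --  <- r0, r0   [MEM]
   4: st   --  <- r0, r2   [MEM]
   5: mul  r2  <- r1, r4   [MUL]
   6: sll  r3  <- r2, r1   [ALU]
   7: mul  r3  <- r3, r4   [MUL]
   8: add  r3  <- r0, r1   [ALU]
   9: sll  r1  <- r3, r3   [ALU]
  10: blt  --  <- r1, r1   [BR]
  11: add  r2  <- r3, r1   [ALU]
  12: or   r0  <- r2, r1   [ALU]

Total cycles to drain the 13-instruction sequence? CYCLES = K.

0. st/and @i0+i1  | 2-wide
1. st @i2  | no-port MEM/MEM
2. st @i3  | no-port MEM/MEM
3. st/mul @i4+i5  | 2-wide
4. sll @i6  | RAW+WAW r3
5. mul @i7  | WAW r3
6. add @i8  | RAW r3
7. sll @i9  | RAW r1
8. blt/add @i10+i11  | 2-wide
9. or @i12  | tail

CYCLES = 10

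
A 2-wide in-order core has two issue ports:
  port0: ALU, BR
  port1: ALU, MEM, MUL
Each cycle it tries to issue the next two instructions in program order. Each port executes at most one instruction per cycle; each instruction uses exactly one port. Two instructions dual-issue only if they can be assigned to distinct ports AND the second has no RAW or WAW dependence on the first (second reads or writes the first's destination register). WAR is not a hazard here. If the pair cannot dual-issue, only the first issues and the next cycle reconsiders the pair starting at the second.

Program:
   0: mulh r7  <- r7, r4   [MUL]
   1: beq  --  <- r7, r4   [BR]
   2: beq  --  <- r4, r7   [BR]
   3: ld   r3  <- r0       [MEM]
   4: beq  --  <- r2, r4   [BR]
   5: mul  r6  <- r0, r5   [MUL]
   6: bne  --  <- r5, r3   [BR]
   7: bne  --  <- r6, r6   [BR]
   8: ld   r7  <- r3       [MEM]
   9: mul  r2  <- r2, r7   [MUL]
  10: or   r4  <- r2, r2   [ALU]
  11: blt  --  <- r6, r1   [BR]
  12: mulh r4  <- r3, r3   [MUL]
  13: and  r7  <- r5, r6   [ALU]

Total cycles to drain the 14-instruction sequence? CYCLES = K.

#0 head=0: mulh.MUL i0 RAW r7
#1 head=1: beq.BR i1 no-port BR/BR
#2 head=2: beq.BR+ld.MEM i2+i3 2-wide
#3 head=4: beq.BR+mul.MUL i4+i5 2-wide
#4 head=6: bne.BR i6 no-port BR/BR
#5 head=7: bne.BR+ld.MEM i7+i8 2-wide
#6 head=9: mul.MUL i9 RAW r2
#7 head=10: or.ALU+blt.BR i10+i11 2-wide
#8 head=12: mulh.MUL+and.ALU i12+i13 2-wide

CYCLES = 9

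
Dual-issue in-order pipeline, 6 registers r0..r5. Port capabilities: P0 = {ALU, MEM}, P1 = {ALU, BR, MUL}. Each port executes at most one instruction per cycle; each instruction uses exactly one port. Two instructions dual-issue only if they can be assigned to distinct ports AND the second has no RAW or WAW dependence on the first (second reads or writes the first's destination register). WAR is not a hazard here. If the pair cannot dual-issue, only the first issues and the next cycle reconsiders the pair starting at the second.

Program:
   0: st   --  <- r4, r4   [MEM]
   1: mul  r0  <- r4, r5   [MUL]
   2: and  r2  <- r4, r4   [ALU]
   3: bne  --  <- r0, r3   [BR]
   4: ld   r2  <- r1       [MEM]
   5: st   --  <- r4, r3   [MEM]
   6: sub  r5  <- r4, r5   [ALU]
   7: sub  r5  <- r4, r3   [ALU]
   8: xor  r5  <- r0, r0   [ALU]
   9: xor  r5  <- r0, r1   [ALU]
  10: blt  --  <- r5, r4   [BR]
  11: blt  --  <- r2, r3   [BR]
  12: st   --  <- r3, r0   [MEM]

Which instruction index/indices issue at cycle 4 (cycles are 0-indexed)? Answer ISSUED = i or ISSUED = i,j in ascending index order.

  cy0 -> i0,i1 (st/mul) pair
  cy1 -> i2,i3 (and/bne) pair
  cy2 -> i4 (ld) no-port MEM/MEM
  cy3 -> i5,i6 (st/sub) pair
  cy4 -> i7 (sub) WAW r5
  cy5 -> i8 (xor) WAW r5
  cy6 -> i9 (xor) RAW r5
  cy7 -> i10 (blt) no-port BR/BR
  cy8 -> i11,i12 (blt/st) pair

ISSUED = 7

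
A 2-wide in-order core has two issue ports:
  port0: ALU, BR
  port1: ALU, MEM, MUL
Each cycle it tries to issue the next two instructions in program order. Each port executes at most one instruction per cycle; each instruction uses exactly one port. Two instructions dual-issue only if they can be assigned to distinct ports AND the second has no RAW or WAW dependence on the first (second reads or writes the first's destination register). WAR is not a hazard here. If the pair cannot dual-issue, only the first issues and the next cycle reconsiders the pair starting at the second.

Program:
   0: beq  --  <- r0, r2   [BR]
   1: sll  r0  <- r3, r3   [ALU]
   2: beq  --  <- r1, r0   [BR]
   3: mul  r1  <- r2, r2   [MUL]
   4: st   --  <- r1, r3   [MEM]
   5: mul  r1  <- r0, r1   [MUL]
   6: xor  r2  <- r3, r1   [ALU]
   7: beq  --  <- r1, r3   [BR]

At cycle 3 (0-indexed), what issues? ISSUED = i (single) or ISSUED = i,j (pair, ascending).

c0: i0,i1 beq.BR/sll.ALU  pair
c1: i2,i3 beq.BR/mul.MUL  pair
c2: i4 st.MEM  no-port MEM/MUL
c3: i5 mul.MUL  RAW r1
c4: i6,i7 xor.ALU/beq.BR  pair

ISSUED = 5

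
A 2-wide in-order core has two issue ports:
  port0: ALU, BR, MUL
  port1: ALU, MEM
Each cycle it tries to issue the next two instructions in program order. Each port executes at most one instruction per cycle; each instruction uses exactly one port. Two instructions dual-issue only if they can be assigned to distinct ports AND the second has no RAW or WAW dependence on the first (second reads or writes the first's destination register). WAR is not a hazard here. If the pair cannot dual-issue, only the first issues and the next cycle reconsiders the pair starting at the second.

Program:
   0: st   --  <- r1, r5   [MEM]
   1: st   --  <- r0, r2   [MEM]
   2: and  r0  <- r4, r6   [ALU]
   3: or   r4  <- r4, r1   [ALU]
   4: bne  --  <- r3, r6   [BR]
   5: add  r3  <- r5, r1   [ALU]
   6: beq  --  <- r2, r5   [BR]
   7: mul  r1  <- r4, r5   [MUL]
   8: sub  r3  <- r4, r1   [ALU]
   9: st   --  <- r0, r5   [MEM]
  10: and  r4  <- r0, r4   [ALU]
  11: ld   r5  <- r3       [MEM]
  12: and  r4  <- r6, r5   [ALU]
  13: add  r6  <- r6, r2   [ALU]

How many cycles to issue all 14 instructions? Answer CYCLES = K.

CYCLES = 8

0. st.MEM @i0  | no-port MEM/MEM
1. st.MEM and.ALU @i1,i2  | 2-wide
2. or.ALU bne.BR @i3,i4  | 2-wide
3. add.ALU beq.BR @i5,i6  | 2-wide
4. mul.MUL @i7  | RAW r1
5. sub.ALU st.MEM @i8,i9  | 2-wide
6. and.ALU ld.MEM @i10,i11  | 2-wide
7. and.ALU add.ALU @i12,i13  | 2-wide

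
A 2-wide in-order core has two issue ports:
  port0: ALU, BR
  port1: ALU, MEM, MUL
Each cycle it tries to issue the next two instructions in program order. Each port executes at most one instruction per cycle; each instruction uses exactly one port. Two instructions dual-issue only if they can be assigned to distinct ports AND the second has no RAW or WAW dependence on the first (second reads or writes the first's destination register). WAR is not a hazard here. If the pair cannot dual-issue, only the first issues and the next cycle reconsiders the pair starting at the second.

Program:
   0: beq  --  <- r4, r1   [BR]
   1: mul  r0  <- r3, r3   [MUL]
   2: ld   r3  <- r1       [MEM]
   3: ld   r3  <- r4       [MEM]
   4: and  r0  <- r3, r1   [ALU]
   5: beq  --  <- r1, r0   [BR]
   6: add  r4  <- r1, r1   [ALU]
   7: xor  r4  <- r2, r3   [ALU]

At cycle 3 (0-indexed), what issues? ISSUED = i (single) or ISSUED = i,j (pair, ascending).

[0] i0,i1  beq.BR+mul.MUL  -- dual
[1] i2  ld.MEM  -- no-port MEM/MEM
[2] i3  ld.MEM  -- RAW r3
[3] i4  and.ALU  -- RAW r0
[4] i5,i6  beq.BR+add.ALU  -- dual
[5] i7  xor.ALU  -- tail

ISSUED = 4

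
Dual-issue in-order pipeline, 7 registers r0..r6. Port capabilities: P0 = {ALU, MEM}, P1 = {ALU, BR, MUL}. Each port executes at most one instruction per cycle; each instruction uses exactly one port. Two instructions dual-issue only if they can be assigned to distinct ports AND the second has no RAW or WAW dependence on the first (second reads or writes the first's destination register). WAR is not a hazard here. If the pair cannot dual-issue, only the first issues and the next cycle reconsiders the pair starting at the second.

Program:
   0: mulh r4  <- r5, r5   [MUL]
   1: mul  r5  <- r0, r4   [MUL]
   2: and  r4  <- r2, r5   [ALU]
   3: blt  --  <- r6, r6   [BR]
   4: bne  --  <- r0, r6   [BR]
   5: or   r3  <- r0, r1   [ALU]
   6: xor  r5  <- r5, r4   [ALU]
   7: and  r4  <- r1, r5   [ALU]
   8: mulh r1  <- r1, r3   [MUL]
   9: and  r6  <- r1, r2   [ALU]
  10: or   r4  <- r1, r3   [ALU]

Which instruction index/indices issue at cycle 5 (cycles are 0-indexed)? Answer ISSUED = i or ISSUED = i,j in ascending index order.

ISSUED = 7,8

  cy0 -> i0 (mulh.MUL) no-port MUL/MUL
  cy1 -> i1 (mul.MUL) RAW r5
  cy2 -> i2&i3 (and.ALU;blt.BR) dual
  cy3 -> i4&i5 (bne.BR;or.ALU) dual
  cy4 -> i6 (xor.ALU) RAW r5
  cy5 -> i7&i8 (and.ALU;mulh.MUL) dual
  cy6 -> i9&i10 (and.ALU;or.ALU) dual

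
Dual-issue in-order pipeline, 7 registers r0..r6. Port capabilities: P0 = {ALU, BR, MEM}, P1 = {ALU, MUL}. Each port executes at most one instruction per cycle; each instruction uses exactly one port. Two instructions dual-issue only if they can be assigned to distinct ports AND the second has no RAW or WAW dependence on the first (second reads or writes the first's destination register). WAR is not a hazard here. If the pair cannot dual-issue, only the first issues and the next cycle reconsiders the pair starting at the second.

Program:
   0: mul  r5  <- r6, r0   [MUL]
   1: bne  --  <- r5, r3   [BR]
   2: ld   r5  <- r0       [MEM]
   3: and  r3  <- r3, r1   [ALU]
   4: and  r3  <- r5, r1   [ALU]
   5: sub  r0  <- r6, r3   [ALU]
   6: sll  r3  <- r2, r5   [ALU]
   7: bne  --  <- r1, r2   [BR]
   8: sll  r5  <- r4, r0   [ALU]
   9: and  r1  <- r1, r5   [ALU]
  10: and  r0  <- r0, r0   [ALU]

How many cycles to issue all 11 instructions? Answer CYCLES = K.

c0: i0 mul.MUL  RAW r5
c1: i1 bne.BR  no-port BR/MEM
c2: i2+i3 ld.MEM;and.ALU  2-wide
c3: i4 and.ALU  RAW r3
c4: i5+i6 sub.ALU;sll.ALU  2-wide
c5: i7+i8 bne.BR;sll.ALU  2-wide
c6: i9+i10 and.ALU;and.ALU  2-wide

CYCLES = 7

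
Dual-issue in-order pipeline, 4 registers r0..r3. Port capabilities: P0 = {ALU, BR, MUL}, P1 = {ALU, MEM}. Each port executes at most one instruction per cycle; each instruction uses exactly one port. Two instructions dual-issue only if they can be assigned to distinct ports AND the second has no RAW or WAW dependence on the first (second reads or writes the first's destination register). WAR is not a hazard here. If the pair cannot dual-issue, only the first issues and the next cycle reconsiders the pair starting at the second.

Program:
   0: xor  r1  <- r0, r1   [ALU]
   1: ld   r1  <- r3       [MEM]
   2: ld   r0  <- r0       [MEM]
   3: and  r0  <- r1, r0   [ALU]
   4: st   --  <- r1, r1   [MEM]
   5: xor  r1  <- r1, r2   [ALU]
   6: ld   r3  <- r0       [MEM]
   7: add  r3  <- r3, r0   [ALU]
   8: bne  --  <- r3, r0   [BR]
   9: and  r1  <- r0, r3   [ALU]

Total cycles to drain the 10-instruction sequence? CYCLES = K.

0. xor @i0  | WAW r1
1. ld @i1  | no-port MEM/MEM
2. ld @i2  | RAW+WAW r0
3. and st @i3,i4  | 2-wide
4. xor ld @i5,i6  | 2-wide
5. add @i7  | RAW r3
6. bne and @i8,i9  | 2-wide

CYCLES = 7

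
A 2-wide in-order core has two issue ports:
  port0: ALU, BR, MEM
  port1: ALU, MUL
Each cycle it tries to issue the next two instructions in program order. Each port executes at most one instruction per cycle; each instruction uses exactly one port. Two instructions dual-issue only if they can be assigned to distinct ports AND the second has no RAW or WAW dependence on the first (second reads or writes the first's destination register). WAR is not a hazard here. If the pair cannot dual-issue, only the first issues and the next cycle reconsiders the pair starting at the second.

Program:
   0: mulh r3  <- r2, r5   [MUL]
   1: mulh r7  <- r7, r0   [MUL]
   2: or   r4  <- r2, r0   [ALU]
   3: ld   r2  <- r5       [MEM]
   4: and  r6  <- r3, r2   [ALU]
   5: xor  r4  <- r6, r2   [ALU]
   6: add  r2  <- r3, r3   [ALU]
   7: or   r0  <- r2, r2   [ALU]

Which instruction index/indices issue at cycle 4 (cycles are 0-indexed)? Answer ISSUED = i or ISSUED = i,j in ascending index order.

t=0 i0:mulh.MUL ; no-port MUL/MUL
t=1 i1,i2:mulh.MUL;or.ALU ; 2-wide
t=2 i3:ld.MEM ; RAW r2
t=3 i4:and.ALU ; RAW r6
t=4 i5,i6:xor.ALU;add.ALU ; 2-wide
t=5 i7:or.ALU ; tail

ISSUED = 5,6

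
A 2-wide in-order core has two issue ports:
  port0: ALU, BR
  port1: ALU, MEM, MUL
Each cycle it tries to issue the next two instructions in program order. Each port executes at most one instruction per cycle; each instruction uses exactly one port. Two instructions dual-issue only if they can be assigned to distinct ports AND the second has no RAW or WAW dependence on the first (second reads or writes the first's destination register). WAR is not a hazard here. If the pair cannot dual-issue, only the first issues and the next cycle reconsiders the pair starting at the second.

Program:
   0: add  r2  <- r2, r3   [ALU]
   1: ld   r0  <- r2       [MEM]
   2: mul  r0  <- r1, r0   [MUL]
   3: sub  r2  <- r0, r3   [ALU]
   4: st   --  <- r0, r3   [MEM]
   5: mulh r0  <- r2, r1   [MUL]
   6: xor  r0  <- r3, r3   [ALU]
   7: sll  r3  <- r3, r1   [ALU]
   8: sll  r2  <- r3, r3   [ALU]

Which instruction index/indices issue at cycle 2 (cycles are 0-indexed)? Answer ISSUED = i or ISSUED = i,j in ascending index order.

ISSUED = 2

  cy0 -> i0 (add) RAW r2
  cy1 -> i1 (ld) no-port MEM/MUL
  cy2 -> i2 (mul) RAW r0
  cy3 -> i3&i4 (sub/st) 2-wide
  cy4 -> i5 (mulh) WAW r0
  cy5 -> i6&i7 (xor/sll) 2-wide
  cy6 -> i8 (sll) tail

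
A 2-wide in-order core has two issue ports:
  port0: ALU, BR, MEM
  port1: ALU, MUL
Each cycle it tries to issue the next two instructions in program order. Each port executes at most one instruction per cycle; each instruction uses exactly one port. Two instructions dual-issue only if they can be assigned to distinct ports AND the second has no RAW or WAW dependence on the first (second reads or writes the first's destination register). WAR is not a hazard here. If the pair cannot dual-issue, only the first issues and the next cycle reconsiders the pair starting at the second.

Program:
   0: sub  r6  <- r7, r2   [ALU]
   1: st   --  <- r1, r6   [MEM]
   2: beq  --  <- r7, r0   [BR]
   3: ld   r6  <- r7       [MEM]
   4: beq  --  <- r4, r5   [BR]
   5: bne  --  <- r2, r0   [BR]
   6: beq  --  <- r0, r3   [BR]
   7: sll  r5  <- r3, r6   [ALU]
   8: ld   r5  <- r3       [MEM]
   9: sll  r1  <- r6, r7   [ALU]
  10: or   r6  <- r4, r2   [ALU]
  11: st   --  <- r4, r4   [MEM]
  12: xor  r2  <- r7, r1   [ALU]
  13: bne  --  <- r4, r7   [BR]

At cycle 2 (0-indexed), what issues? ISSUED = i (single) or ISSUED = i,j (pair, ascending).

#0 head=0: sub i0 RAW r6
#1 head=1: st i1 no-port MEM/BR
#2 head=2: beq i2 no-port BR/MEM
#3 head=3: ld i3 no-port MEM/BR
#4 head=4: beq i4 no-port BR/BR
#5 head=5: bne i5 no-port BR/BR
#6 head=6: beq;sll i6&i7 2-wide
#7 head=8: ld;sll i8&i9 2-wide
#8 head=10: or;st i10&i11 2-wide
#9 head=12: xor;bne i12&i13 2-wide

ISSUED = 2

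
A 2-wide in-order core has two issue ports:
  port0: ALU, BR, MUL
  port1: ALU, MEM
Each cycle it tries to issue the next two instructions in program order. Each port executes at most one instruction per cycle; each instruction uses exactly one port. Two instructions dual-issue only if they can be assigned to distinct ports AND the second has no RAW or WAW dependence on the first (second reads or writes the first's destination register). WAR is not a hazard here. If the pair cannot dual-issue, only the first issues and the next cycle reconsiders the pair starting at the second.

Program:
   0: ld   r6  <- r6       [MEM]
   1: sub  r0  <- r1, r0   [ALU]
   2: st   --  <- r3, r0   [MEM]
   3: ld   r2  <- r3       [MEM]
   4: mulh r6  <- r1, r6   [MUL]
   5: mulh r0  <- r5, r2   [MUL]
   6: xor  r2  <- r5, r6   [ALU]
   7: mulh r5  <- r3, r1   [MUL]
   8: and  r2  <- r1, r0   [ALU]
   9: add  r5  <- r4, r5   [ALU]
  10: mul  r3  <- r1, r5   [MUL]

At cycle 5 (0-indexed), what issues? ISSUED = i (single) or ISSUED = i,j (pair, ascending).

#0 head=0: ld.MEM sub.ALU i0+i1 2-wide
#1 head=2: st.MEM i2 no-port MEM/MEM
#2 head=3: ld.MEM mulh.MUL i3+i4 2-wide
#3 head=5: mulh.MUL xor.ALU i5+i6 2-wide
#4 head=7: mulh.MUL and.ALU i7+i8 2-wide
#5 head=9: add.ALU i9 RAW r5
#6 head=10: mul.MUL i10 tail

ISSUED = 9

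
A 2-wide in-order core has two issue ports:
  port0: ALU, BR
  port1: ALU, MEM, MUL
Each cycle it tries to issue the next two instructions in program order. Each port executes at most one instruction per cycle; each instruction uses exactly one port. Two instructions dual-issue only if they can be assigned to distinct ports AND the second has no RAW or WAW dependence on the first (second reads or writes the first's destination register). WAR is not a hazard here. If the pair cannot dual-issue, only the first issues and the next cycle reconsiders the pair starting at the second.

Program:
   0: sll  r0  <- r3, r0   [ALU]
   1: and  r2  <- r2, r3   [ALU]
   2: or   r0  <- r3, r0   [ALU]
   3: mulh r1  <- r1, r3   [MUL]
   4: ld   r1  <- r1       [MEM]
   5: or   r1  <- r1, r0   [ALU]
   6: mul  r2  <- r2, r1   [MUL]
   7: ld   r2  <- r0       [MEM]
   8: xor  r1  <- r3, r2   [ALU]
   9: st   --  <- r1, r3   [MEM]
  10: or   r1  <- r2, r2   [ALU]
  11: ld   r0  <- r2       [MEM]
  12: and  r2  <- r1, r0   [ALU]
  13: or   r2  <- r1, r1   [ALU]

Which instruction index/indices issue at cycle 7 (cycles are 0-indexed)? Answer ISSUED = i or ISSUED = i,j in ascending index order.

t=0 i0&i1:sll.ALU/and.ALU ; 2-wide
t=1 i2&i3:or.ALU/mulh.MUL ; 2-wide
t=2 i4:ld.MEM ; RAW+WAW r1
t=3 i5:or.ALU ; RAW r1
t=4 i6:mul.MUL ; no-port MUL/MEM
t=5 i7:ld.MEM ; RAW r2
t=6 i8:xor.ALU ; RAW r1
t=7 i9&i10:st.MEM/or.ALU ; 2-wide
t=8 i11:ld.MEM ; RAW r0
t=9 i12:and.ALU ; WAW r2
t=10 i13:or.ALU ; tail

ISSUED = 9,10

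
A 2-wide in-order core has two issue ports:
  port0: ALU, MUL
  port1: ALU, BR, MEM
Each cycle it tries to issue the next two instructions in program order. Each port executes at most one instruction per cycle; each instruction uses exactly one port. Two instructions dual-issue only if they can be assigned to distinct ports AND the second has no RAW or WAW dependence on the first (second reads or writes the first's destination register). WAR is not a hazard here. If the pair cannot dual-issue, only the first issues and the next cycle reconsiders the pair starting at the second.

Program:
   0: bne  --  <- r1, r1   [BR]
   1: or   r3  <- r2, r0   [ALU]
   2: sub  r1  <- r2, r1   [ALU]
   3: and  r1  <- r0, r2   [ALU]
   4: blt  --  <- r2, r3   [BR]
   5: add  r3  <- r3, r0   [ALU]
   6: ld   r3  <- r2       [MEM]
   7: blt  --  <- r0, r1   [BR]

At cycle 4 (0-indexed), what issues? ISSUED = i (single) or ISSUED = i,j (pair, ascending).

  cy0 -> i0&i1 (bne or) dual
  cy1 -> i2 (sub) WAW r1
  cy2 -> i3&i4 (and blt) dual
  cy3 -> i5 (add) WAW r3
  cy4 -> i6 (ld) no-port MEM/BR
  cy5 -> i7 (blt) tail

ISSUED = 6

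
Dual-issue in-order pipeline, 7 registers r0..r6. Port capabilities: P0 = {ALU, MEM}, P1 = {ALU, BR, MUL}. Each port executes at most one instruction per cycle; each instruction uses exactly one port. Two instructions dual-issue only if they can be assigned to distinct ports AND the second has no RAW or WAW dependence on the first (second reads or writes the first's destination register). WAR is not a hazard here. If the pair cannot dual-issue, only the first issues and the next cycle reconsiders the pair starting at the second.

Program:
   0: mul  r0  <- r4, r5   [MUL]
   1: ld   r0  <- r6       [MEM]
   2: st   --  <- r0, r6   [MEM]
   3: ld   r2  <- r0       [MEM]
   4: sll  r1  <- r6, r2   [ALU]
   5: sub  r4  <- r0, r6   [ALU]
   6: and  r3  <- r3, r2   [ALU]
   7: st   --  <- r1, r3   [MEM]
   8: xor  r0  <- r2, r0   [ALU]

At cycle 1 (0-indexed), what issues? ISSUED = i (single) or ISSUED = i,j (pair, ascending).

ISSUED = 1

#0 head=0: mul i0 WAW r0
#1 head=1: ld i1 no-port MEM/MEM
#2 head=2: st i2 no-port MEM/MEM
#3 head=3: ld i3 RAW r2
#4 head=4: sll/sub i4/i5 dual
#5 head=6: and i6 RAW r3
#6 head=7: st/xor i7/i8 dual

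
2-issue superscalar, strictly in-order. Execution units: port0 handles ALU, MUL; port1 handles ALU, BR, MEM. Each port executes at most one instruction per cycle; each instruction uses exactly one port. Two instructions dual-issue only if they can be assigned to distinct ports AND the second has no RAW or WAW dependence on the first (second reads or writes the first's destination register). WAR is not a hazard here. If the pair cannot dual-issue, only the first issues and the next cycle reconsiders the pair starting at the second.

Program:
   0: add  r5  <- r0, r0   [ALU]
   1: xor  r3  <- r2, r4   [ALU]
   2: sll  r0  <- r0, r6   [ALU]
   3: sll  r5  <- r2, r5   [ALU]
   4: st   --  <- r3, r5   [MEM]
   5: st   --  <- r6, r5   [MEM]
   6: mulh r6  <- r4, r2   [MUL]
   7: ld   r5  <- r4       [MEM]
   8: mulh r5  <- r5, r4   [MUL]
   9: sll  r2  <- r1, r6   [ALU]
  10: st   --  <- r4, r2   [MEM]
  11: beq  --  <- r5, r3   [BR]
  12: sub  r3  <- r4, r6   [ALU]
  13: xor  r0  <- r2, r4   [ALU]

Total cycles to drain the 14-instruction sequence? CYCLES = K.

CYCLES = 9

[0] i0/i1  add.ALU+xor.ALU  -- pair
[1] i2/i3  sll.ALU+sll.ALU  -- pair
[2] i4  st.MEM  -- no-port MEM/MEM
[3] i5/i6  st.MEM+mulh.MUL  -- pair
[4] i7  ld.MEM  -- RAW+WAW r5
[5] i8/i9  mulh.MUL+sll.ALU  -- pair
[6] i10  st.MEM  -- no-port MEM/BR
[7] i11/i12  beq.BR+sub.ALU  -- pair
[8] i13  xor.ALU  -- tail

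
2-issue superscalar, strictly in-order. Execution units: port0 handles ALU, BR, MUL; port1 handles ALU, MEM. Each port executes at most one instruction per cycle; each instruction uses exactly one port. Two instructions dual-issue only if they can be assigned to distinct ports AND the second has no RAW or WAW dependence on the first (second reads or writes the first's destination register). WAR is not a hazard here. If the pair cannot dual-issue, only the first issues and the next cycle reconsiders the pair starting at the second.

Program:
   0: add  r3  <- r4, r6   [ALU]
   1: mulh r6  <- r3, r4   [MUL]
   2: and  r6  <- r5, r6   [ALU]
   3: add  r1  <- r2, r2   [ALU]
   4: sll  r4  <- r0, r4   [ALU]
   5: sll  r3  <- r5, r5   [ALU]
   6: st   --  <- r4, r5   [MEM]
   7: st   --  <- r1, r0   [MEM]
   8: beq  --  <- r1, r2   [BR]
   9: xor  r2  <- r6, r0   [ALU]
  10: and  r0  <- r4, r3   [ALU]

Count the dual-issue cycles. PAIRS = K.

t=0 i0:add ; RAW r3
t=1 i1:mulh ; RAW+WAW r6
t=2 i2&i3:and+add ; 2-wide
t=3 i4&i5:sll+sll ; 2-wide
t=4 i6:st ; no-port MEM/MEM
t=5 i7&i8:st+beq ; 2-wide
t=6 i9&i10:xor+and ; 2-wide

PAIRS = 4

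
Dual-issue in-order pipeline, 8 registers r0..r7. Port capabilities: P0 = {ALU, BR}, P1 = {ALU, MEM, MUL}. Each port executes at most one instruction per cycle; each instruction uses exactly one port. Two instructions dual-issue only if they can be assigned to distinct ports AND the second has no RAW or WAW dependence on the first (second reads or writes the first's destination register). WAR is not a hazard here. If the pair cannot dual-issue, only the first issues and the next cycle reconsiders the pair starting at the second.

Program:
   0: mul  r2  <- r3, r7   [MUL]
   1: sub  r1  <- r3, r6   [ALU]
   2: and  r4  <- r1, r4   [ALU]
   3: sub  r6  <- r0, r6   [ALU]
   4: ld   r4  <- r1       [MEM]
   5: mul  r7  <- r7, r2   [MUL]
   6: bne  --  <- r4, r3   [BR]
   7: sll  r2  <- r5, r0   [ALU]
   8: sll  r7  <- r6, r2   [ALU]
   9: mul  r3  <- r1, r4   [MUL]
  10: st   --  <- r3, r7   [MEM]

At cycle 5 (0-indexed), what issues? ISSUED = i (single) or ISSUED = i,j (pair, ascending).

#0 head=0: mul/sub i0&i1 pair
#1 head=2: and/sub i2&i3 pair
#2 head=4: ld i4 no-port MEM/MUL
#3 head=5: mul/bne i5&i6 pair
#4 head=7: sll i7 RAW r2
#5 head=8: sll/mul i8&i9 pair
#6 head=10: st i10 tail

ISSUED = 8,9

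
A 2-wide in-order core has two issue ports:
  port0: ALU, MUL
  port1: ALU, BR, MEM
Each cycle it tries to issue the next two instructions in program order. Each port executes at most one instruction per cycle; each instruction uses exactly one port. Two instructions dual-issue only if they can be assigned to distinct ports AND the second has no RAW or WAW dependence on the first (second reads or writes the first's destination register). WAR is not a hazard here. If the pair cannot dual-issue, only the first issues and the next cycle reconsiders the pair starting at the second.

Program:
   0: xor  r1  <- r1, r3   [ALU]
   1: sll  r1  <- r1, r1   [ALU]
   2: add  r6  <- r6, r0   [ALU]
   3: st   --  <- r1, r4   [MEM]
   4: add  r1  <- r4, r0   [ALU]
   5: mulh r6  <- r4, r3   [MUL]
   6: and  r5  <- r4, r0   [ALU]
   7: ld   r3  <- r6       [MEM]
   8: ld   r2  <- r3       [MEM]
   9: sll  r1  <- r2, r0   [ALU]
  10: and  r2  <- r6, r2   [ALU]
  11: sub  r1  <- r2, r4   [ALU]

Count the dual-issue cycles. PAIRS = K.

0. xor.ALU @i0  | RAW+WAW r1
1. sll.ALU/add.ALU @i1,i2  | dual
2. st.MEM/add.ALU @i3,i4  | dual
3. mulh.MUL/and.ALU @i5,i6  | dual
4. ld.MEM @i7  | no-port MEM/MEM
5. ld.MEM @i8  | RAW r2
6. sll.ALU/and.ALU @i9,i10  | dual
7. sub.ALU @i11  | tail

PAIRS = 4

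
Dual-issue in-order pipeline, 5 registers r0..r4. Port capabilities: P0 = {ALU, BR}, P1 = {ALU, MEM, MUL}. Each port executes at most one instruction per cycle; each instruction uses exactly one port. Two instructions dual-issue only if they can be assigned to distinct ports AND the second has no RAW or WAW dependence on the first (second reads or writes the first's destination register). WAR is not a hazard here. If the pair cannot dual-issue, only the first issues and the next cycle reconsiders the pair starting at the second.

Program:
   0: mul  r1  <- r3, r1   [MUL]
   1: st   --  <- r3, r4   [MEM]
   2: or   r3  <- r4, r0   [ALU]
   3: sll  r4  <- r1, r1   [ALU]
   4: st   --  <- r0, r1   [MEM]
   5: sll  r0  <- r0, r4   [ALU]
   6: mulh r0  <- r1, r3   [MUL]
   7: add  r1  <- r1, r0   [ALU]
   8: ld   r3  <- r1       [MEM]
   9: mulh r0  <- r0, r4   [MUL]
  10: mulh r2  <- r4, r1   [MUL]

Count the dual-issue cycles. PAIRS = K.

0. mul.MUL @i0  | no-port MUL/MEM
1. st.MEM/or.ALU @i1&i2  | 2-wide
2. sll.ALU/st.MEM @i3&i4  | 2-wide
3. sll.ALU @i5  | WAW r0
4. mulh.MUL @i6  | RAW r0
5. add.ALU @i7  | RAW r1
6. ld.MEM @i8  | no-port MEM/MUL
7. mulh.MUL @i9  | no-port MUL/MUL
8. mulh.MUL @i10  | tail

PAIRS = 2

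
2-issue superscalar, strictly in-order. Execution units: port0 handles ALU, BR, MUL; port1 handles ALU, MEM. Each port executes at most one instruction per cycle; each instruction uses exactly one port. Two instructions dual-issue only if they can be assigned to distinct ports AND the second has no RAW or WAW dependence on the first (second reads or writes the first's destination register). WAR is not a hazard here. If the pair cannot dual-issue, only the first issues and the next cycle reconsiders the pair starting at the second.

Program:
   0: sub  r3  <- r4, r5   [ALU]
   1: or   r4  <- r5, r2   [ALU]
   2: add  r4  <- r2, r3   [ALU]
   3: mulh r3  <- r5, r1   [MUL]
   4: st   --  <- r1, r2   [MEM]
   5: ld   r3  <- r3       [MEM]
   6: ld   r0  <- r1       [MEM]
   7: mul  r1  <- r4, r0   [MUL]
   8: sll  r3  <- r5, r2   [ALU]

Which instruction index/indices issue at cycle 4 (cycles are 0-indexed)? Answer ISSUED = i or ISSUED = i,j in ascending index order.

ISSUED = 6

[0] i0/i1  sub/or  -- dual
[1] i2/i3  add/mulh  -- dual
[2] i4  st  -- no-port MEM/MEM
[3] i5  ld  -- no-port MEM/MEM
[4] i6  ld  -- RAW r0
[5] i7/i8  mul/sll  -- dual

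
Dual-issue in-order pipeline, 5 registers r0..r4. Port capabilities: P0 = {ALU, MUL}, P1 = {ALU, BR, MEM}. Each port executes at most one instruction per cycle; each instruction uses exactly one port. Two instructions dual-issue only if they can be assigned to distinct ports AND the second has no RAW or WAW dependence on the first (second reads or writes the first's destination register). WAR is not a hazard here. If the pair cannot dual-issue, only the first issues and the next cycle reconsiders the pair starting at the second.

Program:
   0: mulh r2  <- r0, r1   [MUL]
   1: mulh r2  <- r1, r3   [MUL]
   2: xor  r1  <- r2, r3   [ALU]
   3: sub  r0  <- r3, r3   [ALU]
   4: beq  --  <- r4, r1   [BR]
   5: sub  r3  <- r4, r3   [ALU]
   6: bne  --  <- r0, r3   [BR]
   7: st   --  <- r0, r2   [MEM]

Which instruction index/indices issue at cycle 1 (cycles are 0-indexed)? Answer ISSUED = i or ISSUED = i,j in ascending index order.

ISSUED = 1

t=0 i0:mulh.MUL ; no-port MUL/MUL
t=1 i1:mulh.MUL ; RAW r2
t=2 i2/i3:xor.ALU sub.ALU ; dual
t=3 i4/i5:beq.BR sub.ALU ; dual
t=4 i6:bne.BR ; no-port BR/MEM
t=5 i7:st.MEM ; tail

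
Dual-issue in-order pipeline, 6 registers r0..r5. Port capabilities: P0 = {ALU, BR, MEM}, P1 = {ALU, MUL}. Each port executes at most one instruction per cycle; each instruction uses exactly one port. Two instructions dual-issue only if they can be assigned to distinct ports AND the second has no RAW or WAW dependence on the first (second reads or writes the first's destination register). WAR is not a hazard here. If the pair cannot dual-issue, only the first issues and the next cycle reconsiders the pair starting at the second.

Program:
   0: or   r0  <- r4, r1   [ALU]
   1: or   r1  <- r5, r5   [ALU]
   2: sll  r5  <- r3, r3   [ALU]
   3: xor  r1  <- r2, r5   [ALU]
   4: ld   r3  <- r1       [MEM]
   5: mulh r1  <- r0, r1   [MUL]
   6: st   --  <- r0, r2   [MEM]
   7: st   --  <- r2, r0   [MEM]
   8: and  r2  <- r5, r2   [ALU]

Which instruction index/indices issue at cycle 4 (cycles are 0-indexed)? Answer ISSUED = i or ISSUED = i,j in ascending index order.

ISSUED = 6

[0] i0+i1  or/or  -- dual
[1] i2  sll  -- RAW r5
[2] i3  xor  -- RAW r1
[3] i4+i5  ld/mulh  -- dual
[4] i6  st  -- no-port MEM/MEM
[5] i7+i8  st/and  -- dual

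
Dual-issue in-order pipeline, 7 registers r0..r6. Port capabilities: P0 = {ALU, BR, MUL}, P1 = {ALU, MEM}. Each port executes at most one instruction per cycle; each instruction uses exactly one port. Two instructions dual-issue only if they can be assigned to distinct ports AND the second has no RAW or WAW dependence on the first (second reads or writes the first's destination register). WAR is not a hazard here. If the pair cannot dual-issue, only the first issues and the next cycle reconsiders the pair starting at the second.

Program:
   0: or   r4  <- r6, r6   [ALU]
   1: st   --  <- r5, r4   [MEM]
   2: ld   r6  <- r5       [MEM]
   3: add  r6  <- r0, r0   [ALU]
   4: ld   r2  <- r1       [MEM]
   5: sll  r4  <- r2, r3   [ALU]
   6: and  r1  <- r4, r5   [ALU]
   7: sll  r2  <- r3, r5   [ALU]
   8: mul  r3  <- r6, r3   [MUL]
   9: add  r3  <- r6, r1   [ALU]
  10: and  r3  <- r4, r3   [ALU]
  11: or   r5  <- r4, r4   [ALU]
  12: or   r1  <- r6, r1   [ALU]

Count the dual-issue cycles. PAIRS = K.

PAIRS = 3

c0: i0 or.ALU  RAW r4
c1: i1 st.MEM  no-port MEM/MEM
c2: i2 ld.MEM  WAW r6
c3: i3,i4 add.ALU;ld.MEM  pair
c4: i5 sll.ALU  RAW r4
c5: i6,i7 and.ALU;sll.ALU  pair
c6: i8 mul.MUL  WAW r3
c7: i9 add.ALU  RAW+WAW r3
c8: i10,i11 and.ALU;or.ALU  pair
c9: i12 or.ALU  tail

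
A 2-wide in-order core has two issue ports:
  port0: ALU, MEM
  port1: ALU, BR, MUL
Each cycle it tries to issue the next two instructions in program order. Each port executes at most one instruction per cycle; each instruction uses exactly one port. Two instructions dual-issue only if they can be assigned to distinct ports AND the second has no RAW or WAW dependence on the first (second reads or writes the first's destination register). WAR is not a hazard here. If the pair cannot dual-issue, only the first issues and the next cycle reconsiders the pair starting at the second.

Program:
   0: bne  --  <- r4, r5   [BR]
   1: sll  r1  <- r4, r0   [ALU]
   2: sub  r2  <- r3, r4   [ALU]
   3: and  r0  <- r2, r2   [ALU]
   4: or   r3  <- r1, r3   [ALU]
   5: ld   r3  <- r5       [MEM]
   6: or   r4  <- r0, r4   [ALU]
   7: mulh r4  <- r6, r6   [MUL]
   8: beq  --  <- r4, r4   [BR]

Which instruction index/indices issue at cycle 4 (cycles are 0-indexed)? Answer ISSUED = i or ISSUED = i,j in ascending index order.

t=0 i0/i1:bne;sll ; 2-wide
t=1 i2:sub ; RAW r2
t=2 i3/i4:and;or ; 2-wide
t=3 i5/i6:ld;or ; 2-wide
t=4 i7:mulh ; no-port MUL/BR
t=5 i8:beq ; tail

ISSUED = 7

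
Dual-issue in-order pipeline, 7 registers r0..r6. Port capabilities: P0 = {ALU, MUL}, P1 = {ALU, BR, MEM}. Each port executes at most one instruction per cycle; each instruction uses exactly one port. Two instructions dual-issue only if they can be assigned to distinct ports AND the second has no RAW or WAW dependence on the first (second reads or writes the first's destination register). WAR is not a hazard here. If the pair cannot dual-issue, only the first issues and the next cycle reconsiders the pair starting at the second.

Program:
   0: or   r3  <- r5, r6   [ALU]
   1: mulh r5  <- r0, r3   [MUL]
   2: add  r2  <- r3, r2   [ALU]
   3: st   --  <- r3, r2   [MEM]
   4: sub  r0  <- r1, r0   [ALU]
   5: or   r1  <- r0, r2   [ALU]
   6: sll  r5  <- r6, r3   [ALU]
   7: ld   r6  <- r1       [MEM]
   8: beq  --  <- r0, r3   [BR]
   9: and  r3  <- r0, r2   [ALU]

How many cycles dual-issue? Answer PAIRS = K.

t=0 i0:or.ALU ; RAW r3
t=1 i1&i2:mulh.MUL;add.ALU ; pair
t=2 i3&i4:st.MEM;sub.ALU ; pair
t=3 i5&i6:or.ALU;sll.ALU ; pair
t=4 i7:ld.MEM ; no-port MEM/BR
t=5 i8&i9:beq.BR;and.ALU ; pair

PAIRS = 4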